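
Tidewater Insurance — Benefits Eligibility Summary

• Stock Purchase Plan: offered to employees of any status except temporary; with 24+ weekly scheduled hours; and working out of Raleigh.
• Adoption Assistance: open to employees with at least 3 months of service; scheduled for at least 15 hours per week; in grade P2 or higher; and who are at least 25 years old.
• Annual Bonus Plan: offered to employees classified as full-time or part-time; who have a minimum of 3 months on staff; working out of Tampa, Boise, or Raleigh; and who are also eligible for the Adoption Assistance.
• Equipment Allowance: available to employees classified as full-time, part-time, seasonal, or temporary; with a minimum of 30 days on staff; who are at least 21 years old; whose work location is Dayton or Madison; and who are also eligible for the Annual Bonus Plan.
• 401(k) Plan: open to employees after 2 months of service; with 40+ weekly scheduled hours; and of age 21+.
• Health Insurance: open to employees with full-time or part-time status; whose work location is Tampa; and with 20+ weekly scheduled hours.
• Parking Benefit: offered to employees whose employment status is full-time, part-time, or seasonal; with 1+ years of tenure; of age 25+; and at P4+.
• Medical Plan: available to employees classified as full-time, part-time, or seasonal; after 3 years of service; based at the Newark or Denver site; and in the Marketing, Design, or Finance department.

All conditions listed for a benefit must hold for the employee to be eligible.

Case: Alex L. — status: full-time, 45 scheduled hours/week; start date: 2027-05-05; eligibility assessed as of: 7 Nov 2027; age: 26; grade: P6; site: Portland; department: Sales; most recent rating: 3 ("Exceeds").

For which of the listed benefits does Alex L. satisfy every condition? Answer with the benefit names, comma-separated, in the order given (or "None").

Adoption Assistance, 401(k) Plan

Service from 2027-05-05 to 7 Nov 2027: 186 days.
Stock Purchase Plan — status full-time ✓ (not excluded); 45 hrs/wk ≥ 24 ✓; site Portland ✗ (not Raleigh) → not eligible.
Adoption Assistance — service 186 days ≥ 3 months (≈90 days) ✓; 45 hrs/wk ≥ 15 ✓; grade P6 ≥ P2 ✓; age 26 ≥ 25 ✓ → eligible.
Annual Bonus Plan — status full-time ✓; service 186 days ≥ 3 months (≈90 days) ✓; site Portland ✗ (not Tampa, Boise, or Raleigh) → not eligible.
Equipment Allowance — status full-time ✓; service 186 days ≥ 30 days ✓; age 26 ≥ 21 ✓; site Portland ✗ (not Dayton or Madison) → not eligible.
401(k) Plan — service 186 days ≥ 2 months (≈60 days) ✓; 45 hrs/wk ≥ 40 ✓; age 26 ≥ 21 ✓ → eligible.
Health Insurance — status full-time ✓; site Portland ✗ (not Tampa) → not eligible.
Parking Benefit — status full-time ✓; service 186 days < 1 year (≈365 days) ✗ → not eligible.
Medical Plan — status full-time ✓; service 186 days < 3 years (≈1095 days) ✗ → not eligible.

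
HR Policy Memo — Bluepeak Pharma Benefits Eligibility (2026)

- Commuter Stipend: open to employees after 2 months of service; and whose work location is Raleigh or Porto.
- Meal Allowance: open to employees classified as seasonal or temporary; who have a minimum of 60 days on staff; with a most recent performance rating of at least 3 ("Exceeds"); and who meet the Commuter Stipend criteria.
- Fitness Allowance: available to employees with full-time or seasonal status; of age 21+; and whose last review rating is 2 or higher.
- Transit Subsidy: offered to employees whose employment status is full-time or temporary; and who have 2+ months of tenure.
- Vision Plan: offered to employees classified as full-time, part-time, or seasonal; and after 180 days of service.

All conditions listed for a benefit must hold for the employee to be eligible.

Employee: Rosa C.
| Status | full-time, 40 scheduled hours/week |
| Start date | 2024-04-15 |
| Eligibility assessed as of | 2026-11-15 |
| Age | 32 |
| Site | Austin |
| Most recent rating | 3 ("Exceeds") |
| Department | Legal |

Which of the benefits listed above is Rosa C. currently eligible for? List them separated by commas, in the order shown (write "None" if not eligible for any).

Fitness Allowance, Transit Subsidy, Vision Plan

Service from 2024-04-15 to 2026-11-15: 944 days.
Commuter Stipend — service 944 days ≥ 2 months (≈60 days) ✓; site Austin ✗ (not Raleigh or Porto) → not eligible.
Meal Allowance — status full-time ✗ (requires seasonal or temporary) → not eligible.
Fitness Allowance — status full-time ✓; age 32 ≥ 21 ✓; rating 3 ≥ 2 ✓ → eligible.
Transit Subsidy — status full-time ✓; service 944 days ≥ 2 months (≈60 days) ✓ → eligible.
Vision Plan — status full-time ✓; service 944 days ≥ 180 days ✓ → eligible.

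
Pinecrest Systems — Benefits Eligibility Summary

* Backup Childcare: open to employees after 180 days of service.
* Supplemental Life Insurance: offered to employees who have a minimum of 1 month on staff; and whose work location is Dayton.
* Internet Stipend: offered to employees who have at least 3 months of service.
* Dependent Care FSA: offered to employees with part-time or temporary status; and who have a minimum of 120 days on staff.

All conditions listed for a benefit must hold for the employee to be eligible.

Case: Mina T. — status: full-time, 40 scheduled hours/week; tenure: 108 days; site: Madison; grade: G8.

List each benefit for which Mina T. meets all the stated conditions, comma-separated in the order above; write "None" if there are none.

Backup Childcare — service 108 days < 180 days ✗ → not eligible.
Supplemental Life Insurance — service 108 days ≥ 1 month (≈30 days) ✓; site Madison ✗ (not Dayton) → not eligible.
Internet Stipend — service 108 days ≥ 3 months (≈90 days) ✓ → eligible.
Dependent Care FSA — status full-time ✗ (requires part-time or temporary) → not eligible.

Internet Stipend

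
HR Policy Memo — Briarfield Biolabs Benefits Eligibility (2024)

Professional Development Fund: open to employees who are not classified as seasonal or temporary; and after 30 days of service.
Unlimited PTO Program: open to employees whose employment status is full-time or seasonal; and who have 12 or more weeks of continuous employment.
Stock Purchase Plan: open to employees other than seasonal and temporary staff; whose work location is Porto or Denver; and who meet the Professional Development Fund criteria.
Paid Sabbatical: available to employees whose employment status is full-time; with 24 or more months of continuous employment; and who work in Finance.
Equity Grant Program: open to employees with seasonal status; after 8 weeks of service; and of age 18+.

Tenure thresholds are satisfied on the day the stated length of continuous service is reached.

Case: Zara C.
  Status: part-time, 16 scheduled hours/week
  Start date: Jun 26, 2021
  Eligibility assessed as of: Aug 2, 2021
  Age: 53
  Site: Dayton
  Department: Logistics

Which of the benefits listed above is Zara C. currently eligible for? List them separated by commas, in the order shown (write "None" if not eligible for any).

Service from Jun 26, 2021 to Aug 2, 2021: 37 days.
Professional Development Fund — status part-time ✓ (not excluded); service 37 days ≥ 30 days ✓ → eligible.
Unlimited PTO Program — status part-time ✗ (requires full-time or seasonal) → not eligible.
Stock Purchase Plan — status part-time ✓ (not excluded); site Dayton ✗ (not Porto or Denver) → not eligible.
Paid Sabbatical — status part-time ✗ (requires full-time) → not eligible.
Equity Grant Program — status part-time ✗ (requires seasonal) → not eligible.

Professional Development Fund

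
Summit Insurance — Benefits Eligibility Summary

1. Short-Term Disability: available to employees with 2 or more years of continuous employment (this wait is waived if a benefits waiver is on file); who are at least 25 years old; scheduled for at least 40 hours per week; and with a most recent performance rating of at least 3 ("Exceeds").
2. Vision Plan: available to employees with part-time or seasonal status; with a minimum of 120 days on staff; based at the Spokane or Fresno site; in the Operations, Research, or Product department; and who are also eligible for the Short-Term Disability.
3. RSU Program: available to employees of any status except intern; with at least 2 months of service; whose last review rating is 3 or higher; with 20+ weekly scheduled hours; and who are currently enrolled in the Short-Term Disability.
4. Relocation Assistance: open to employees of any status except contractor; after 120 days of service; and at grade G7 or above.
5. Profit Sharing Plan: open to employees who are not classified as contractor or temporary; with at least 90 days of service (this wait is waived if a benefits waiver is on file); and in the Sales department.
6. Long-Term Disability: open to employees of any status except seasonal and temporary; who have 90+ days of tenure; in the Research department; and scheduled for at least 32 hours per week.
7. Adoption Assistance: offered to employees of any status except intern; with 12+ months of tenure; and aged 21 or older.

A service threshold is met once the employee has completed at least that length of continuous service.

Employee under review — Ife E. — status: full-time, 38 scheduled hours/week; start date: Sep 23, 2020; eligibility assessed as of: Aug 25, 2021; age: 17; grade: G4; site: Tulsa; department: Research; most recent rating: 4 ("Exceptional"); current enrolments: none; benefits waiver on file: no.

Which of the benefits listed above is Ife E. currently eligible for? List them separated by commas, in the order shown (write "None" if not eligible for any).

Long-Term Disability

Service from Sep 23, 2020 to Aug 25, 2021: 336 days.
Short-Term Disability — no waiver, service 336 days < 2 years (≈730 days) ✗ → not eligible.
Vision Plan — status full-time ✗ (requires part-time or seasonal) → not eligible.
RSU Program — status full-time ✓ (not excluded); service 336 days ≥ 2 months (≈60 days) ✓; rating 4 ≥ 3 ✓; 38 hrs/wk ≥ 20 ✓; not enrolled in Short-Term Disability ✗ → not eligible.
Relocation Assistance — status full-time ✓ (not excluded); service 336 days ≥ 120 days ✓; grade G4 < G7 ✗ → not eligible.
Profit Sharing Plan — status full-time ✓ (not excluded); no waiver, service 336 days ≥ 90 days ✓; dept Research ✗ → not eligible.
Long-Term Disability — status full-time ✓ (not excluded); service 336 days ≥ 90 days ✓; dept Research ✓; 38 hrs/wk ≥ 32 ✓ → eligible.
Adoption Assistance — status full-time ✓ (not excluded); service 336 days < 12 months (≈360 days) ✗ → not eligible.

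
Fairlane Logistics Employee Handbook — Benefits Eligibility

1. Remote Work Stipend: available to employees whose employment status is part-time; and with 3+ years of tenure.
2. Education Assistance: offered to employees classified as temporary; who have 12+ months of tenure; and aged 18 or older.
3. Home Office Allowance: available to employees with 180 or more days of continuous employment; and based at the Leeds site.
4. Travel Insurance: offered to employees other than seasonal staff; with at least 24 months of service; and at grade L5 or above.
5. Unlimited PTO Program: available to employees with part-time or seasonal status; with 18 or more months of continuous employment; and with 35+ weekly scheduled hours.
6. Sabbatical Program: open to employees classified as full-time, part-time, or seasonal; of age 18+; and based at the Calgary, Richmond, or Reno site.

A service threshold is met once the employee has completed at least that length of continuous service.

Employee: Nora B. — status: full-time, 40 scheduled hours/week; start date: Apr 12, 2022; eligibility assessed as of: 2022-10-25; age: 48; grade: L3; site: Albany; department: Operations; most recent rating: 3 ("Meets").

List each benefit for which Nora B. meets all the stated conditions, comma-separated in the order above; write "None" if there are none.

None

Service from Apr 12, 2022 to 2022-10-25: 196 days.
Remote Work Stipend — status full-time ✗ (requires part-time) → not eligible.
Education Assistance — status full-time ✗ (requires temporary) → not eligible.
Home Office Allowance — service 196 days ≥ 180 days ✓; site Albany ✗ (not Leeds) → not eligible.
Travel Insurance — status full-time ✓ (not excluded); service 196 days < 24 months (≈720 days) ✗ → not eligible.
Unlimited PTO Program — status full-time ✗ (requires part-time or seasonal) → not eligible.
Sabbatical Program — status full-time ✓; age 48 ≥ 18 ✓; site Albany ✗ (not Calgary, Richmond, or Reno) → not eligible.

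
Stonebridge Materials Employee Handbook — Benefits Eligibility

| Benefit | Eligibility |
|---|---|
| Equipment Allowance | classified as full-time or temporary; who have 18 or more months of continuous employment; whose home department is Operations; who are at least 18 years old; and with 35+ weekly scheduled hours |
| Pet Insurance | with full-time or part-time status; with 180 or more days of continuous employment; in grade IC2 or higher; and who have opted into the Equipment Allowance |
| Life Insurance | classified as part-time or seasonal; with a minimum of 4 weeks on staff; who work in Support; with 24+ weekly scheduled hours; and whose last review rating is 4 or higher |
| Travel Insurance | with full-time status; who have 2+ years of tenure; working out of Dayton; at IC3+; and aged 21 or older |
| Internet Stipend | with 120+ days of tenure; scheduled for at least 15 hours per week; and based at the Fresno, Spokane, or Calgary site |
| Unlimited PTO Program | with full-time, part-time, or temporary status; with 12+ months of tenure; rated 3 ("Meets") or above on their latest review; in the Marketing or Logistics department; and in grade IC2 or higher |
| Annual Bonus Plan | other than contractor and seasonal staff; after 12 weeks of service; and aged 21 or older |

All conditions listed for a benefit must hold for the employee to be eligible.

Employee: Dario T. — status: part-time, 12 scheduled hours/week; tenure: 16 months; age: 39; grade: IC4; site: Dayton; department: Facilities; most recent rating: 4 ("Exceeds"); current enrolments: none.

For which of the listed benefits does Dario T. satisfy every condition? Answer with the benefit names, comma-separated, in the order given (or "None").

Annual Bonus Plan

Equipment Allowance — status part-time ✗ (requires full-time or temporary) → not eligible.
Pet Insurance — status part-time ✓; service 16 months ≥ 180 days ✓; grade IC4 ≥ IC2 ✓; not enrolled in Equipment Allowance ✗ → not eligible.
Life Insurance — status part-time ✓; service 16 months ≥ 4 weeks (≈28 days) ✓; dept Facilities ✗ → not eligible.
Travel Insurance — status part-time ✗ (requires full-time) → not eligible.
Internet Stipend — service 16 months ≥ 120 days ✓; 12 hrs/wk < 15 ✗ → not eligible.
Unlimited PTO Program — status part-time ✓; service 16 months ≥ 12 months ✓; rating 4 ≥ 3 ✓; dept Facilities ✗ → not eligible.
Annual Bonus Plan — status part-time ✓ (not excluded); service 16 months ≥ 12 weeks (≈84 days) ✓; age 39 ≥ 21 ✓ → eligible.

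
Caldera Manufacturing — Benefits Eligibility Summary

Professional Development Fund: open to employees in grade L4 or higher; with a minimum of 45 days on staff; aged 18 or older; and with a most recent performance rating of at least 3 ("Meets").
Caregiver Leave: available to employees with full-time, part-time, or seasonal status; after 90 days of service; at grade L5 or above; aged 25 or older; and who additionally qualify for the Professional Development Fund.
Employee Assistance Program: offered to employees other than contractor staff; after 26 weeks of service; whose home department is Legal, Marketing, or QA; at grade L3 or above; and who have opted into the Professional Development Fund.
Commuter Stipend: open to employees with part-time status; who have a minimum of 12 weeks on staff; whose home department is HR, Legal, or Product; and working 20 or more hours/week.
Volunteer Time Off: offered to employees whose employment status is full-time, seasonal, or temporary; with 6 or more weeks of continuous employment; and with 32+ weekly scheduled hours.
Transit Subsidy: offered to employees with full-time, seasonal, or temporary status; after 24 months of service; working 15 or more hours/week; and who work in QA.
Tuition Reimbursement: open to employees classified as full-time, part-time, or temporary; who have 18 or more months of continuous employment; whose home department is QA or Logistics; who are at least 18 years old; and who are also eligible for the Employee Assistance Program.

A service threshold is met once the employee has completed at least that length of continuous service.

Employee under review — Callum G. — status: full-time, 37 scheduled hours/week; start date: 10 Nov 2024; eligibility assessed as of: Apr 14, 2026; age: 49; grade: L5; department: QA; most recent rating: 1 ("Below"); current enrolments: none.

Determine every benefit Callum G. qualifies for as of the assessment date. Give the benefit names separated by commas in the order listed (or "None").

Service from 10 Nov 2024 to Apr 14, 2026: 520 days.
Professional Development Fund — grade L5 ≥ L4 ✓; service 520 days ≥ 45 days ✓; age 49 ≥ 18 ✓; rating 1 < 3 ✗ → not eligible.
Caregiver Leave — status full-time ✓; service 520 days ≥ 90 days ✓; grade L5 ≥ L5 ✓; age 49 ≥ 25 ✓; not eligible for Professional Development Fund ✗ → not eligible.
Employee Assistance Program — status full-time ✓ (not excluded); service 520 days ≥ 26 weeks (≈182 days) ✓; dept QA ✓; grade L5 ≥ L3 ✓; not enrolled in Professional Development Fund ✗ → not eligible.
Commuter Stipend — status full-time ✗ (requires part-time) → not eligible.
Volunteer Time Off — status full-time ✓; service 520 days ≥ 6 weeks (≈42 days) ✓; 37 hrs/wk ≥ 32 ✓ → eligible.
Transit Subsidy — status full-time ✓; service 520 days < 24 months (≈720 days) ✗ → not eligible.
Tuition Reimbursement — status full-time ✓; service 520 days < 18 months (≈540 days) ✗ → not eligible.

Volunteer Time Off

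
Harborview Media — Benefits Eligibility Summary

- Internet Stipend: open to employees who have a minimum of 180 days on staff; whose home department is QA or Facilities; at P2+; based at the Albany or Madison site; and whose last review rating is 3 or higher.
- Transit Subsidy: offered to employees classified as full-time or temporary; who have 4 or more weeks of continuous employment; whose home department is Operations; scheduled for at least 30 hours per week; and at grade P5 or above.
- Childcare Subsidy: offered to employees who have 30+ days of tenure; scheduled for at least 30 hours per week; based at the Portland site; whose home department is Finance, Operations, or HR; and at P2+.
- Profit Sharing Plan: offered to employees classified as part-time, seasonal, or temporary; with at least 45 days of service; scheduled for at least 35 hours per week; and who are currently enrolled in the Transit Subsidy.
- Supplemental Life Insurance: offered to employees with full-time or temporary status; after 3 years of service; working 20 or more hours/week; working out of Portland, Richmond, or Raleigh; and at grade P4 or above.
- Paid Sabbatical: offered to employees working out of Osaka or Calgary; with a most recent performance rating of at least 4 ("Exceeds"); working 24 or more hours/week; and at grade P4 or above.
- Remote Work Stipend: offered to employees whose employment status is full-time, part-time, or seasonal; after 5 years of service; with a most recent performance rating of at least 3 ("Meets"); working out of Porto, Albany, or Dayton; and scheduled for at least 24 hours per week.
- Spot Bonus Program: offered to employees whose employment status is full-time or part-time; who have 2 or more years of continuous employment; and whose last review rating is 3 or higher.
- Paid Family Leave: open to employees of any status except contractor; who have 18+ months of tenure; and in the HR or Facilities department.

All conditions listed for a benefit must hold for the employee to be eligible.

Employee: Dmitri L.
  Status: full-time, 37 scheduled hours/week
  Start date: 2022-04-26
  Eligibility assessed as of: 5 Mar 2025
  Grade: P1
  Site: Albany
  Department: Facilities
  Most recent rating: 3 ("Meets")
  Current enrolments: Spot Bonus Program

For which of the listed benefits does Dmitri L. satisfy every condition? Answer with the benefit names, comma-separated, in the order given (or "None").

Spot Bonus Program, Paid Family Leave

Service from 2022-04-26 to 5 Mar 2025: 1044 days.
Internet Stipend — service 1044 days ≥ 180 days ✓; dept Facilities ✓; grade P1 < P2 ✗ → not eligible.
Transit Subsidy — status full-time ✓; service 1044 days ≥ 4 weeks (≈28 days) ✓; dept Facilities ✗ → not eligible.
Childcare Subsidy — service 1044 days ≥ 30 days ✓; 37 hrs/wk ≥ 30 ✓; site Albany ✗ (not Portland) → not eligible.
Profit Sharing Plan — status full-time ✗ (requires part-time, seasonal, or temporary) → not eligible.
Supplemental Life Insurance — status full-time ✓; service 1044 days < 3 years (≈1095 days) ✗ → not eligible.
Paid Sabbatical — site Albany ✗ (not Osaka or Calgary) → not eligible.
Remote Work Stipend — status full-time ✓; service 1044 days < 5 years (≈1825 days) ✗ → not eligible.
Spot Bonus Program — status full-time ✓; service 1044 days ≥ 2 years (≈730 days) ✓; rating 3 ≥ 3 ✓ → eligible.
Paid Family Leave — status full-time ✓ (not excluded); service 1044 days ≥ 18 months (≈540 days) ✓; dept Facilities ✓ → eligible.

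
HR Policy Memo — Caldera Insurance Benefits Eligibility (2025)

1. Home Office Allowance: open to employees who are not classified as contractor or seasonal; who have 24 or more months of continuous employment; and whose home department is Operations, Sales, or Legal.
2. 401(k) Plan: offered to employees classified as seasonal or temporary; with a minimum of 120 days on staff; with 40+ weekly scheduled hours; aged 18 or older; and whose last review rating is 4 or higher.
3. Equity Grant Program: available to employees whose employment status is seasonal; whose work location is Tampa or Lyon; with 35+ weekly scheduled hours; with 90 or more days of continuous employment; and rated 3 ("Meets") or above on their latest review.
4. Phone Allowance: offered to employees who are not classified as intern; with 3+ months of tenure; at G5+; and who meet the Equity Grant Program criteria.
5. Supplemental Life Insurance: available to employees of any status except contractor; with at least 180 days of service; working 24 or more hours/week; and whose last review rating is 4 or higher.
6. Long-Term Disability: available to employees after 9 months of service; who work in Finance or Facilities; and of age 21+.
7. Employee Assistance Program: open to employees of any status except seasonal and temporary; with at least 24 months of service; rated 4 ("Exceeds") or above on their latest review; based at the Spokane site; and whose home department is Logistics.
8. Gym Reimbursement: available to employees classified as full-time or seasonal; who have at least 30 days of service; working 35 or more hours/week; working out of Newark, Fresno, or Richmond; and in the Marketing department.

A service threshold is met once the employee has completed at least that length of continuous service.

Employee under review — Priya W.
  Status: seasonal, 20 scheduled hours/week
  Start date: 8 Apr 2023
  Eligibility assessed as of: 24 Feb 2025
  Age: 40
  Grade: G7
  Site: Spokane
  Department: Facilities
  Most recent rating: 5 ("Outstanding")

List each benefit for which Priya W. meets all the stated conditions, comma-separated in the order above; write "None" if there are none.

Long-Term Disability

Service from 8 Apr 2023 to 24 Feb 2025: 688 days.
Home Office Allowance — status seasonal ✗ (excluded) → not eligible.
401(k) Plan — status seasonal ✓; service 688 days ≥ 120 days ✓; 20 hrs/wk < 40 ✗ → not eligible.
Equity Grant Program — status seasonal ✓; site Spokane ✗ (not Tampa or Lyon) → not eligible.
Phone Allowance — status seasonal ✓ (not excluded); service 688 days ≥ 3 months (≈90 days) ✓; grade G7 ≥ G5 ✓; not eligible for Equity Grant Program ✗ → not eligible.
Supplemental Life Insurance — status seasonal ✓ (not excluded); service 688 days ≥ 180 days ✓; 20 hrs/wk < 24 ✗ → not eligible.
Long-Term Disability — service 688 days ≥ 9 months (≈270 days) ✓; dept Facilities ✓; age 40 ≥ 21 ✓ → eligible.
Employee Assistance Program — status seasonal ✗ (excluded) → not eligible.
Gym Reimbursement — status seasonal ✓; service 688 days ≥ 30 days ✓; 20 hrs/wk < 35 ✗ → not eligible.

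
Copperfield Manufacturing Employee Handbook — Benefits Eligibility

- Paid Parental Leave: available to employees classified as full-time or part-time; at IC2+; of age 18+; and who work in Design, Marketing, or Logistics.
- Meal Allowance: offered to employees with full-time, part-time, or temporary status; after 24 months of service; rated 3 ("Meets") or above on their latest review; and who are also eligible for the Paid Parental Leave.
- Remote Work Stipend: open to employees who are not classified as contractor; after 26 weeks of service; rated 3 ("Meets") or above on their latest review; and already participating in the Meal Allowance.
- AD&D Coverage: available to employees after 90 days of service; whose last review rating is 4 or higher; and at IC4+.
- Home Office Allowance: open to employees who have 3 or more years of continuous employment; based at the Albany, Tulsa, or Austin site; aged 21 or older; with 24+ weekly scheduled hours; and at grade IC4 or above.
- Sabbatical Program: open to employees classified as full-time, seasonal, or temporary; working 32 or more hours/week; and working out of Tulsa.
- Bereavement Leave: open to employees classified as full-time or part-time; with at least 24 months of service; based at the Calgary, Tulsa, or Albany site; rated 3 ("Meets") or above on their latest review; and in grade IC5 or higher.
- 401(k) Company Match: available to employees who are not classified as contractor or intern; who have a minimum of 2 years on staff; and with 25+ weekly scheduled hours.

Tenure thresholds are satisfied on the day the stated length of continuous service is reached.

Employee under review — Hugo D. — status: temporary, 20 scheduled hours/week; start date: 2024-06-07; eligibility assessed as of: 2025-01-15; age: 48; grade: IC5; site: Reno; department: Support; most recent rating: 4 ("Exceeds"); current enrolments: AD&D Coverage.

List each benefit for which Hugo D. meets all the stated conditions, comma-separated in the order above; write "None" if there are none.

AD&D Coverage

Service from 2024-06-07 to 2025-01-15: 222 days.
Paid Parental Leave — status temporary ✗ (requires full-time or part-time) → not eligible.
Meal Allowance — status temporary ✓; service 222 days < 24 months (≈720 days) ✗ → not eligible.
Remote Work Stipend — status temporary ✓ (not excluded); service 222 days ≥ 26 weeks (≈182 days) ✓; rating 4 ≥ 3 ✓; not enrolled in Meal Allowance ✗ → not eligible.
AD&D Coverage — service 222 days ≥ 90 days ✓; rating 4 ≥ 4 ✓; grade IC5 ≥ IC4 ✓ → eligible.
Home Office Allowance — service 222 days < 3 years (≈1095 days) ✗ → not eligible.
Sabbatical Program — status temporary ✓; 20 hrs/wk < 32 ✗ → not eligible.
Bereavement Leave — status temporary ✗ (requires full-time or part-time) → not eligible.
401(k) Company Match — status temporary ✓ (not excluded); service 222 days < 2 years (≈730 days) ✗ → not eligible.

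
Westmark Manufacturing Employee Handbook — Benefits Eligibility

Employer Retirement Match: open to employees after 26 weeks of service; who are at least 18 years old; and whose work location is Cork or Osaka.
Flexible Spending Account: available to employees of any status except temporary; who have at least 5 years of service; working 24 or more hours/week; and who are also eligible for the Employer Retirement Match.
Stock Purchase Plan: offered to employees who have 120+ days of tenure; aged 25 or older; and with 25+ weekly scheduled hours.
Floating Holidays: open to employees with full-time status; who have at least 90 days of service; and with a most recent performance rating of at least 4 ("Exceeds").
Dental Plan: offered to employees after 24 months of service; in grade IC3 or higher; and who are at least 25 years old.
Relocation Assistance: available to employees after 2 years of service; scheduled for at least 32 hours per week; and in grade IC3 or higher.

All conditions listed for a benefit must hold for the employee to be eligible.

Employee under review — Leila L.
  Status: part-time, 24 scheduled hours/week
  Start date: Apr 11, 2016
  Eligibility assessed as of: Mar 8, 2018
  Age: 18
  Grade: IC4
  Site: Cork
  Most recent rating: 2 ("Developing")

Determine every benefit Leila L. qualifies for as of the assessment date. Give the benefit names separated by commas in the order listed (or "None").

Employer Retirement Match

Service from Apr 11, 2016 to Mar 8, 2018: 696 days.
Employer Retirement Match — service 696 days ≥ 26 weeks (≈182 days) ✓; age 18 ≥ 18 ✓; site Cork ✓ → eligible.
Flexible Spending Account — status part-time ✓ (not excluded); service 696 days < 5 years (≈1825 days) ✗ → not eligible.
Stock Purchase Plan — service 696 days ≥ 120 days ✓; age 18 < 25 ✗ → not eligible.
Floating Holidays — status part-time ✗ (requires full-time) → not eligible.
Dental Plan — service 696 days < 24 months (≈720 days) ✗ → not eligible.
Relocation Assistance — service 696 days < 2 years (≈730 days) ✗ → not eligible.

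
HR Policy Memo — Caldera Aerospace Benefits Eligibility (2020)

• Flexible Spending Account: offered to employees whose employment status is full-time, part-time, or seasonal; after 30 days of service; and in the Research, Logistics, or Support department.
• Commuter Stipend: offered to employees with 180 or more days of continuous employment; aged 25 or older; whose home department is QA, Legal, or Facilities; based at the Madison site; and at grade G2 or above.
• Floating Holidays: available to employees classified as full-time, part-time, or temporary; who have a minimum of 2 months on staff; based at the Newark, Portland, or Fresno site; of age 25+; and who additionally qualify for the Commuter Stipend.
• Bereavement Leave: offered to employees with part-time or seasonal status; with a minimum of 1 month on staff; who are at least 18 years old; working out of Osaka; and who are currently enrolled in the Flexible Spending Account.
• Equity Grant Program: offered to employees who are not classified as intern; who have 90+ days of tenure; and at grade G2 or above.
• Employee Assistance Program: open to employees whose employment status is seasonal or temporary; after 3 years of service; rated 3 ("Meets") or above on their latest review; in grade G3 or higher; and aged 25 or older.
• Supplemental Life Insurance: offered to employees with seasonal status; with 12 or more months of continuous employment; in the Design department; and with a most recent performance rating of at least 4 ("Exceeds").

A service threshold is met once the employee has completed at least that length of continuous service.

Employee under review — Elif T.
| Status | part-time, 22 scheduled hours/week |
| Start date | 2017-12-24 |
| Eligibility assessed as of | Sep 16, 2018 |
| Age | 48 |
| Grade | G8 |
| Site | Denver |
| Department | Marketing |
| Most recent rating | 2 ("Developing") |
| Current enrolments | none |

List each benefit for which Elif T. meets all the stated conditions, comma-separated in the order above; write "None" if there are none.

Service from 2017-12-24 to Sep 16, 2018: 266 days.
Flexible Spending Account — status part-time ✓; service 266 days ≥ 30 days ✓; dept Marketing ✗ → not eligible.
Commuter Stipend — service 266 days ≥ 180 days ✓; age 48 ≥ 25 ✓; dept Marketing ✗ → not eligible.
Floating Holidays — status part-time ✓; service 266 days ≥ 2 months (≈60 days) ✓; site Denver ✗ (not Newark, Portland, or Fresno) → not eligible.
Bereavement Leave — status part-time ✓; service 266 days ≥ 1 month (≈30 days) ✓; age 48 ≥ 18 ✓; site Denver ✗ (not Osaka) → not eligible.
Equity Grant Program — status part-time ✓ (not excluded); service 266 days ≥ 90 days ✓; grade G8 ≥ G2 ✓ → eligible.
Employee Assistance Program — status part-time ✗ (requires seasonal or temporary) → not eligible.
Supplemental Life Insurance — status part-time ✗ (requires seasonal) → not eligible.

Equity Grant Program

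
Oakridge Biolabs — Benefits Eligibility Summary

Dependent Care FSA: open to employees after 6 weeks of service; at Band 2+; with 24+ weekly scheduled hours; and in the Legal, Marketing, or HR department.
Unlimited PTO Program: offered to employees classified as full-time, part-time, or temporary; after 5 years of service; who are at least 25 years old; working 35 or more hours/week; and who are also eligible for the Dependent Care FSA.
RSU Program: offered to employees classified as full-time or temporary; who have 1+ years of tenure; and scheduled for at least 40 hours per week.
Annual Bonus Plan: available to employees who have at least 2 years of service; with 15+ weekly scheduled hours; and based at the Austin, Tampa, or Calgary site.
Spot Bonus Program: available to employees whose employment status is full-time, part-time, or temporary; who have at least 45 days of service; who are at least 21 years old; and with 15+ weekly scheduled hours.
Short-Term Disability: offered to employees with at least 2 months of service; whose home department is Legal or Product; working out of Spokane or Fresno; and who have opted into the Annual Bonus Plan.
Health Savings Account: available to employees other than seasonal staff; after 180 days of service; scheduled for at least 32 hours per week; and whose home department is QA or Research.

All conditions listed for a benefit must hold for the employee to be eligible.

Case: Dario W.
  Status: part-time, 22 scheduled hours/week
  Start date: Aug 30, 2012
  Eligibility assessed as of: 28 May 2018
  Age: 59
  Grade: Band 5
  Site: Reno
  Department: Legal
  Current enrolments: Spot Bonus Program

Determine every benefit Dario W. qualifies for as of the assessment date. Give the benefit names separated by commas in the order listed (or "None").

Service from Aug 30, 2012 to 28 May 2018: 2097 days.
Dependent Care FSA — service 2097 days ≥ 6 weeks (≈42 days) ✓; grade Band 5 ≥ Band 2 ✓; 22 hrs/wk < 24 ✗ → not eligible.
Unlimited PTO Program — status part-time ✓; service 2097 days ≥ 5 years (≈1825 days) ✓; age 59 ≥ 25 ✓; 22 hrs/wk < 35 ✗ → not eligible.
RSU Program — status part-time ✗ (requires full-time or temporary) → not eligible.
Annual Bonus Plan — service 2097 days ≥ 2 years (≈730 days) ✓; 22 hrs/wk ≥ 15 ✓; site Reno ✗ (not Austin, Tampa, or Calgary) → not eligible.
Spot Bonus Program — status part-time ✓; service 2097 days ≥ 45 days ✓; age 59 ≥ 21 ✓; 22 hrs/wk ≥ 15 ✓ → eligible.
Short-Term Disability — service 2097 days ≥ 2 months (≈60 days) ✓; dept Legal ✓; site Reno ✗ (not Spokane or Fresno) → not eligible.
Health Savings Account — status part-time ✓ (not excluded); service 2097 days ≥ 180 days ✓; 22 hrs/wk < 32 ✗ → not eligible.

Spot Bonus Program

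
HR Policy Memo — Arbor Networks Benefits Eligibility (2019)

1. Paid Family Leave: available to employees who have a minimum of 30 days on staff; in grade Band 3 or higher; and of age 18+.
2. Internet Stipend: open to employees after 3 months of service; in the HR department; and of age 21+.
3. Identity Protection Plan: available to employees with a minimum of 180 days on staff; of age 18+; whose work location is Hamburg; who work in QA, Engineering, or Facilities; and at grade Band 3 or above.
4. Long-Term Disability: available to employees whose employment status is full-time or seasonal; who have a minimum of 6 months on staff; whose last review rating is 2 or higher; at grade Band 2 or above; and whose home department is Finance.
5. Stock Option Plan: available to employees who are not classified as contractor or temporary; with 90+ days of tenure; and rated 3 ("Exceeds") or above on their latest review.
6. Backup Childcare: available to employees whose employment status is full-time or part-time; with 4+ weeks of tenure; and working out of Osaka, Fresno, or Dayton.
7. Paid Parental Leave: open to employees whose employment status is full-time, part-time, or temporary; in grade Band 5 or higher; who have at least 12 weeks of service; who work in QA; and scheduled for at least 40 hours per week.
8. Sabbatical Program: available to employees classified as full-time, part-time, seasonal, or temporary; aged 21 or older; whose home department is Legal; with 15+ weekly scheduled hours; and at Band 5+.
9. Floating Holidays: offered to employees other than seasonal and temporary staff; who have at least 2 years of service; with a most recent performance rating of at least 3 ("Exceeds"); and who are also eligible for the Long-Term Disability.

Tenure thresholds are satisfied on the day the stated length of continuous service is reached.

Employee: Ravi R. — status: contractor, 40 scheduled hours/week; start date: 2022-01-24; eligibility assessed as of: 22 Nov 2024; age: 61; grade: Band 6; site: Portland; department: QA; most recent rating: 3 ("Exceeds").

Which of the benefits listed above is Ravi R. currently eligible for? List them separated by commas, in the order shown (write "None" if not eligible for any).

Service from 2022-01-24 to 22 Nov 2024: 1033 days.
Paid Family Leave — service 1033 days ≥ 30 days ✓; grade Band 6 ≥ Band 3 ✓; age 61 ≥ 18 ✓ → eligible.
Internet Stipend — service 1033 days ≥ 3 months (≈90 days) ✓; dept QA ✗ → not eligible.
Identity Protection Plan — service 1033 days ≥ 180 days ✓; age 61 ≥ 18 ✓; site Portland ✗ (not Hamburg) → not eligible.
Long-Term Disability — status contractor ✗ (requires full-time or seasonal) → not eligible.
Stock Option Plan — status contractor ✗ (excluded) → not eligible.
Backup Childcare — status contractor ✗ (requires full-time or part-time) → not eligible.
Paid Parental Leave — status contractor ✗ (requires full-time, part-time, or temporary) → not eligible.
Sabbatical Program — status contractor ✗ (requires full-time, part-time, seasonal, or temporary) → not eligible.
Floating Holidays — status contractor ✓ (not excluded); service 1033 days ≥ 2 years (≈730 days) ✓; rating 3 ≥ 3 ✓; not eligible for Long-Term Disability ✗ → not eligible.

Paid Family Leave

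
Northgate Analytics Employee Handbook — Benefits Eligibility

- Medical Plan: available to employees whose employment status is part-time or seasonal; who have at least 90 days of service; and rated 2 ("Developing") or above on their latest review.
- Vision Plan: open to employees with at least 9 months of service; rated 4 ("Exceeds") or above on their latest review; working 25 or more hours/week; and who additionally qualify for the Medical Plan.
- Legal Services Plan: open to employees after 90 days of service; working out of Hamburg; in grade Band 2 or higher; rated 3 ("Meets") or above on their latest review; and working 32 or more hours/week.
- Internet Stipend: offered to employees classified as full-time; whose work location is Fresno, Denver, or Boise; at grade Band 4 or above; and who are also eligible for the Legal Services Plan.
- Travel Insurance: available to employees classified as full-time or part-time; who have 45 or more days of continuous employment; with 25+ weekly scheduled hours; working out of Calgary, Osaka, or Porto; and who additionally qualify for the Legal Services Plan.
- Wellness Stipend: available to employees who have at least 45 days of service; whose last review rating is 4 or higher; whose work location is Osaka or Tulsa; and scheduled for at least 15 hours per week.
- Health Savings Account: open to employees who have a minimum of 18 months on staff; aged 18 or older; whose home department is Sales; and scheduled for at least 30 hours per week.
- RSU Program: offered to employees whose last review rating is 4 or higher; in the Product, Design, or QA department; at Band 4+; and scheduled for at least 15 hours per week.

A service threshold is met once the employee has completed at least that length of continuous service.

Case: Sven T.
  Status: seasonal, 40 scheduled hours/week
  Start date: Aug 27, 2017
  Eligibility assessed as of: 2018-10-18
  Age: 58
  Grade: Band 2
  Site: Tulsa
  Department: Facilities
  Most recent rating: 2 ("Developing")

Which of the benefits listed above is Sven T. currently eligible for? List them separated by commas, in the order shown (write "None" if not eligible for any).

Service from Aug 27, 2017 to 2018-10-18: 417 days.
Medical Plan — status seasonal ✓; service 417 days ≥ 90 days ✓; rating 2 ≥ 2 ✓ → eligible.
Vision Plan — service 417 days ≥ 9 months (≈270 days) ✓; rating 2 < 4 ✗ → not eligible.
Legal Services Plan — service 417 days ≥ 90 days ✓; site Tulsa ✗ (not Hamburg) → not eligible.
Internet Stipend — status seasonal ✗ (requires full-time) → not eligible.
Travel Insurance — status seasonal ✗ (requires full-time or part-time) → not eligible.
Wellness Stipend — service 417 days ≥ 45 days ✓; rating 2 < 4 ✗ → not eligible.
Health Savings Account — service 417 days < 18 months (≈540 days) ✗ → not eligible.
RSU Program — rating 2 < 4 ✗ → not eligible.

Medical Plan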